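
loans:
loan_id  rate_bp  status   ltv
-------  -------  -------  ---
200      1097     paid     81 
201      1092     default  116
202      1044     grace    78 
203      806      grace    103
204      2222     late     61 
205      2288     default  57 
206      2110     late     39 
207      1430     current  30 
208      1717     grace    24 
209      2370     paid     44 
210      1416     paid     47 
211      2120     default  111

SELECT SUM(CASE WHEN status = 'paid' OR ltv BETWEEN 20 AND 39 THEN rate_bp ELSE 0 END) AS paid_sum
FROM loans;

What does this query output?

loan_id=200: ✓ → 1097
loan_id=201: ✗
loan_id=202: ✗
loan_id=203: ✗
loan_id=204: ✗
loan_id=205: ✗
loan_id=206: ✓ → 2110
loan_id=207: ✓ → 1430
loan_id=208: ✓ → 1717
loan_id=209: ✓ → 2370
loan_id=210: ✓ → 1416
loan_id=211: ✗
paid_sum = 1097 + 2110 + 1430 + 1717 + 2370 + 1416 = 10140

10140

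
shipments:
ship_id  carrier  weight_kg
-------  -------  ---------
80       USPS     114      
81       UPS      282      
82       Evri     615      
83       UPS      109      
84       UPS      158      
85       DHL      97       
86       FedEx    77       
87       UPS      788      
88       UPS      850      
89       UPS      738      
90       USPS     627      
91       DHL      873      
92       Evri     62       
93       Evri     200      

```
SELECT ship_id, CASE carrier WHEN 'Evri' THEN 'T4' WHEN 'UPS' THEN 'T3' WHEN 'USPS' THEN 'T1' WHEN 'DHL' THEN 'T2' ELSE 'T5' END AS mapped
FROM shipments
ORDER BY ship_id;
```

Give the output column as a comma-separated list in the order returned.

ship_id=80: carrier='USPS' → T1
ship_id=81: carrier='UPS' → T3
ship_id=82: carrier='Evri' → T4
ship_id=83: carrier='UPS' → T3
ship_id=84: carrier='UPS' → T3
ship_id=85: carrier='DHL' → T2
ship_id=86: ELSE → T5
ship_id=87: carrier='UPS' → T3
ship_id=88: carrier='UPS' → T3
ship_id=89: carrier='UPS' → T3
ship_id=90: carrier='USPS' → T1
ship_id=91: carrier='DHL' → T2
ship_id=92: carrier='Evri' → T4
ship_id=93: carrier='Evri' → T4

T1, T3, T4, T3, T3, T2, T5, T3, T3, T3, T1, T2, T4, T4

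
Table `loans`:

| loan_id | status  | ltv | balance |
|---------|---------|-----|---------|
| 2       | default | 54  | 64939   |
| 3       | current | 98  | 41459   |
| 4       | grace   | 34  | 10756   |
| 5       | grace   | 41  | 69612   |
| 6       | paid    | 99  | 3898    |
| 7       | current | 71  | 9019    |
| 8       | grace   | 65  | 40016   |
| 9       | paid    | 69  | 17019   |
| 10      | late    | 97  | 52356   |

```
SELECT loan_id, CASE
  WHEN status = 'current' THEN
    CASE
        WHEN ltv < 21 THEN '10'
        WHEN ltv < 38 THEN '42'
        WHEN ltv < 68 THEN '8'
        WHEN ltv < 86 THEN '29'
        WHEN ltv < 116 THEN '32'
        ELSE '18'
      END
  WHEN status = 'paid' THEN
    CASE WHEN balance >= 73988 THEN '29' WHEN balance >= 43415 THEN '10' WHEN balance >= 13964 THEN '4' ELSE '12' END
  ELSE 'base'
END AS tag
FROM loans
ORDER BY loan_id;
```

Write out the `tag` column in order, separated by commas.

base, 32, base, base, 12, 29, base, 4, base

loan_id=2: status='default' → outer ELSE → base
loan_id=3: status='current' → inner[ltv < 116] → 32
loan_id=4: status='grace' → outer ELSE → base
loan_id=5: status='grace' → outer ELSE → base
loan_id=6: status='paid' → inner[ELSE] → 12
loan_id=7: status='current' → inner[ltv < 86] → 29
loan_id=8: status='grace' → outer ELSE → base
loan_id=9: status='paid' → inner[balance >= 13964] → 4
loan_id=10: status='late' → outer ELSE → base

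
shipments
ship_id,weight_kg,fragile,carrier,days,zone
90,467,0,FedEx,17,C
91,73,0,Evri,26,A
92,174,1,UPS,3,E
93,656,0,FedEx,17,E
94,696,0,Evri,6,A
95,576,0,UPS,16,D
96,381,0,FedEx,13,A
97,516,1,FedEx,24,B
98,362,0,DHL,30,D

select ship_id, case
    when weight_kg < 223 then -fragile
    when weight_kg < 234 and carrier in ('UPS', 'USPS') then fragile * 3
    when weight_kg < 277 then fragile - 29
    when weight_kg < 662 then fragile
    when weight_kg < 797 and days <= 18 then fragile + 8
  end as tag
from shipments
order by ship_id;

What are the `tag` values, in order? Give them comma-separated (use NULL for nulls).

ship_id=90: weight_kg < 662 → 0
ship_id=91: weight_kg < 223 → 0
ship_id=92: weight_kg < 223 → -1
ship_id=93: weight_kg < 662 → 0
ship_id=94: weight_kg < 797 and days <= 18 → 8
ship_id=95: weight_kg < 662 → 0
ship_id=96: weight_kg < 662 → 0
ship_id=97: weight_kg < 662 → 1
ship_id=98: weight_kg < 662 → 0

0, 0, -1, 0, 8, 0, 0, 1, 0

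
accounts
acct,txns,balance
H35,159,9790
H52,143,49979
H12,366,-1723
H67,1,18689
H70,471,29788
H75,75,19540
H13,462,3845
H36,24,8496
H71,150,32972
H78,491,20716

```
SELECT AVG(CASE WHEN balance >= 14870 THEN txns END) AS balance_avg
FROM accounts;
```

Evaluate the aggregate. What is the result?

acct=H35: ✗
acct=H52: ✓ → 143
acct=H12: ✗
acct=H67: ✓ → 1
acct=H70: ✓ → 471
acct=H75: ✓ → 75
acct=H13: ✗
acct=H36: ✗
acct=H71: ✓ → 150
acct=H78: ✓ → 491
balance_avg = (143 + 1 + 471 + 75 + 150 + 491) / 6 = 221.8333333333

221.8333333333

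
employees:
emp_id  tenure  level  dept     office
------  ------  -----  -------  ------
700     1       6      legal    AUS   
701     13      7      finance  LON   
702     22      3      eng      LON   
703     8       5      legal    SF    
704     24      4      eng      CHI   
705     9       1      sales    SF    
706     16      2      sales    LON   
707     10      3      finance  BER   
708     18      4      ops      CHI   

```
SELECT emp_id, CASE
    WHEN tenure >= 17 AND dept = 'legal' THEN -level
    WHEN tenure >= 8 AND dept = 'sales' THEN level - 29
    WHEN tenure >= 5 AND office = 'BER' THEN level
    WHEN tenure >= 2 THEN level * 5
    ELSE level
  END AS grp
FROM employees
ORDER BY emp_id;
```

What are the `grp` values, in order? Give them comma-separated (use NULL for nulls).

emp_id=700: ELSE → 6
emp_id=701: tenure >= 2 → 35
emp_id=702: tenure >= 2 → 15
emp_id=703: tenure >= 2 → 25
emp_id=704: tenure >= 2 → 20
emp_id=705: tenure >= 8 AND dept = 'sales' → -28
emp_id=706: tenure >= 8 AND dept = 'sales' → -27
emp_id=707: tenure >= 5 AND office = 'BER' → 3
emp_id=708: tenure >= 2 → 20

6, 35, 15, 25, 20, -28, -27, 3, 20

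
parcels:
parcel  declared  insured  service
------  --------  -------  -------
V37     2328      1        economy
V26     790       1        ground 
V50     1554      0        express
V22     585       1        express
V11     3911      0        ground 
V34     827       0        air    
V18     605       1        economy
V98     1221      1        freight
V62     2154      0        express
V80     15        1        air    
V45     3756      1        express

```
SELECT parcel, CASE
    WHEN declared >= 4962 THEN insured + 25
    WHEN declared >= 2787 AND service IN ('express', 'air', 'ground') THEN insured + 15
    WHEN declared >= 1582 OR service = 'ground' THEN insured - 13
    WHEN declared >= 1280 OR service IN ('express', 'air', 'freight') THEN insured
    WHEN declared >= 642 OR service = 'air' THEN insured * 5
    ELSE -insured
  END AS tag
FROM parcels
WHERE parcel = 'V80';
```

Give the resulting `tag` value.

1

parcel = V80: declared=15, insured=1, service=air.
declared >= 4962 → false
declared >= 2787 AND service IN ('express', 'air', 'ground') → false
declared >= 1582 OR service = 'ground' → false
declared >= 1280 OR service IN ('express', 'air', 'freight') → true → 1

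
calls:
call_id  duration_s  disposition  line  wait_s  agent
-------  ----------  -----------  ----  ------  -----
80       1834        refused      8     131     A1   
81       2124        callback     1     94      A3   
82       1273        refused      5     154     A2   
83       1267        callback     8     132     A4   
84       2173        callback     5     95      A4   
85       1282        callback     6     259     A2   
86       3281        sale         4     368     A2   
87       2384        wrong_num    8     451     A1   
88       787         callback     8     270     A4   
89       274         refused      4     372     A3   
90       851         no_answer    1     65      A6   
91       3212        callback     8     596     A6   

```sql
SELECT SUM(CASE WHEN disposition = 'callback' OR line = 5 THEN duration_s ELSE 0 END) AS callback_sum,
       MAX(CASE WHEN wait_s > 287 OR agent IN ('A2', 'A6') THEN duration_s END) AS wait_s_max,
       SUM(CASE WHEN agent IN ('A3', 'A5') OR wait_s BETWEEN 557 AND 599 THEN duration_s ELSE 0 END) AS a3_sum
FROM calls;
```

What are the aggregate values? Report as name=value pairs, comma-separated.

[callback_sum: disposition = 'callback' OR line = 5]
call_id=80: ✗
call_id=81: ✓ → 2124
call_id=82: ✓ → 1273
call_id=83: ✓ → 1267
call_id=84: ✓ → 2173
call_id=85: ✓ → 1282
call_id=86: ✗
call_id=87: ✗
call_id=88: ✓ → 787
call_id=89: ✗
call_id=90: ✗
call_id=91: ✓ → 3212
callback_sum = 2124 + 1273 + 1267 + 2173 + 1282 + 787 + 3212 = 12118
—
[wait_s_max: wait_s > 287 OR agent IN ('A2', 'A6')]
call_id=80: ✗
call_id=81: ✗
call_id=82: ✓ → 1273
call_id=83: ✗
call_id=84: ✗
call_id=85: ✓ → 1282
call_id=86: ✓ → 3281
call_id=87: ✓ → 2384
call_id=88: ✗
call_id=89: ✓ → 274
call_id=90: ✓ → 851
call_id=91: ✓ → 3212
wait_s_max = MAX(1273, 1282, 3281, 2384, 274, 851, 3212) = 3281
—
[a3_sum: agent IN ('A3', 'A5') OR wait_s BETWEEN 557 AND 599]
call_id=80: ✗
call_id=81: ✓ → 2124
call_id=82: ✗
call_id=83: ✗
call_id=84: ✗
call_id=85: ✗
call_id=86: ✗
call_id=87: ✗
call_id=88: ✗
call_id=89: ✓ → 274
call_id=90: ✗
call_id=91: ✓ → 3212
a3_sum = 2124 + 274 + 3212 = 5610

callback_sum=12118, wait_s_max=3281, a3_sum=5610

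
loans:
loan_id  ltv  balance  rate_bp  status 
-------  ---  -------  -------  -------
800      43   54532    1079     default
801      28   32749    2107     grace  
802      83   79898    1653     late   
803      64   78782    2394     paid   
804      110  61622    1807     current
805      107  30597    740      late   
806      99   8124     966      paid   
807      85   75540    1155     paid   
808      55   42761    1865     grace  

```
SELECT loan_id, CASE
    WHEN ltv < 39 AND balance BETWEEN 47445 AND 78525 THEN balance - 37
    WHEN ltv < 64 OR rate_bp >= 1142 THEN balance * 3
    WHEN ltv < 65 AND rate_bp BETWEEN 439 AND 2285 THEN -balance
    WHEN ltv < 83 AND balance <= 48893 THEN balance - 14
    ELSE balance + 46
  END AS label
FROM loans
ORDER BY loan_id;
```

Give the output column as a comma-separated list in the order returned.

163596, 98247, 239694, 236346, 184866, 30643, 8170, 226620, 128283

loan_id=800: ltv < 64 OR rate_bp >= 1142 → 163596
loan_id=801: ltv < 64 OR rate_bp >= 1142 → 98247
loan_id=802: ltv < 64 OR rate_bp >= 1142 → 239694
loan_id=803: ltv < 64 OR rate_bp >= 1142 → 236346
loan_id=804: ltv < 64 OR rate_bp >= 1142 → 184866
loan_id=805: ELSE → 30643
loan_id=806: ELSE → 8170
loan_id=807: ltv < 64 OR rate_bp >= 1142 → 226620
loan_id=808: ltv < 64 OR rate_bp >= 1142 → 128283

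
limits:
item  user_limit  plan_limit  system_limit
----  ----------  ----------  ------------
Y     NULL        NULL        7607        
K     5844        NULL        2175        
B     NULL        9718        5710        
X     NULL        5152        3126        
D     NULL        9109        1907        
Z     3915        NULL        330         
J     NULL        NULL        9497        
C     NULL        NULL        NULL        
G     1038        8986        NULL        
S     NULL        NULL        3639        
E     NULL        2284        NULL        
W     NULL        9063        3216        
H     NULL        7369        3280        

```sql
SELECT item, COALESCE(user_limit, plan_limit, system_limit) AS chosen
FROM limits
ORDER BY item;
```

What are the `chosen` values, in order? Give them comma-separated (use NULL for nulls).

9718, NULL, 9109, 2284, 1038, 7369, 9497, 5844, 3639, 9063, 5152, 7607, 3915

item=B: user_limit=NULL, plan_limit=9718 → 9718
item=C: user_limit=NULL, plan_limit=NULL, system_limit=NULL (all NULL) → NULL
item=D: user_limit=NULL, plan_limit=9109 → 9109
item=E: user_limit=NULL, plan_limit=2284 → 2284
item=G: user_limit=1038 → 1038
item=H: user_limit=NULL, plan_limit=7369 → 7369
item=J: user_limit=NULL, plan_limit=NULL, system_limit=9497 → 9497
item=K: user_limit=5844 → 5844
item=S: user_limit=NULL, plan_limit=NULL, system_limit=3639 → 3639
item=W: user_limit=NULL, plan_limit=9063 → 9063
item=X: user_limit=NULL, plan_limit=5152 → 5152
item=Y: user_limit=NULL, plan_limit=NULL, system_limit=7607 → 7607
item=Z: user_limit=3915 → 3915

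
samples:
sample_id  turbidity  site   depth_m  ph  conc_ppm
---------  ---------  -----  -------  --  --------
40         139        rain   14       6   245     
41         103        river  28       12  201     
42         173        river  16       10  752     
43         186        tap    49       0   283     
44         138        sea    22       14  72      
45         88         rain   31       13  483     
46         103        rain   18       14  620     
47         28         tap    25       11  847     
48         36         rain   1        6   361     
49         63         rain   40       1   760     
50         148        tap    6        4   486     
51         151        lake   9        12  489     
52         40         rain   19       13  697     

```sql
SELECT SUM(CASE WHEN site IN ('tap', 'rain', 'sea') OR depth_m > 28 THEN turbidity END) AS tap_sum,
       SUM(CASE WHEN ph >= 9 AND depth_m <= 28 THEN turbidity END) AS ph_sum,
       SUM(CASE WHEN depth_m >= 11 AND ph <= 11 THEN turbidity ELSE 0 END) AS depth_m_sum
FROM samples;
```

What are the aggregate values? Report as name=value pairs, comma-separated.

tap_sum=969, ph_sum=736, depth_m_sum=589

[tap_sum: site IN ('tap', 'rain', 'sea') OR depth_m > 28]
sample_id=40: ✓ → 139
sample_id=41: ✗
sample_id=42: ✗
sample_id=43: ✓ → 186
sample_id=44: ✓ → 138
sample_id=45: ✓ → 88
sample_id=46: ✓ → 103
sample_id=47: ✓ → 28
sample_id=48: ✓ → 36
sample_id=49: ✓ → 63
sample_id=50: ✓ → 148
sample_id=51: ✗
sample_id=52: ✓ → 40
tap_sum = 139 + 186 + 138 + 88 + 103 + 28 + 36 + 63 + 148 + 40 = 969
—
[ph_sum: ph >= 9 AND depth_m <= 28]
sample_id=40: ✗
sample_id=41: ✓ → 103
sample_id=42: ✓ → 173
sample_id=43: ✗
sample_id=44: ✓ → 138
sample_id=45: ✗
sample_id=46: ✓ → 103
sample_id=47: ✓ → 28
sample_id=48: ✗
sample_id=49: ✗
sample_id=50: ✗
sample_id=51: ✓ → 151
sample_id=52: ✓ → 40
ph_sum = 103 + 173 + 138 + 103 + 28 + 151 + 40 = 736
—
[depth_m_sum: depth_m >= 11 AND ph <= 11]
sample_id=40: ✓ → 139
sample_id=41: ✗
sample_id=42: ✓ → 173
sample_id=43: ✓ → 186
sample_id=44: ✗
sample_id=45: ✗
sample_id=46: ✗
sample_id=47: ✓ → 28
sample_id=48: ✗
sample_id=49: ✓ → 63
sample_id=50: ✗
sample_id=51: ✗
sample_id=52: ✗
depth_m_sum = 139 + 173 + 186 + 28 + 63 = 589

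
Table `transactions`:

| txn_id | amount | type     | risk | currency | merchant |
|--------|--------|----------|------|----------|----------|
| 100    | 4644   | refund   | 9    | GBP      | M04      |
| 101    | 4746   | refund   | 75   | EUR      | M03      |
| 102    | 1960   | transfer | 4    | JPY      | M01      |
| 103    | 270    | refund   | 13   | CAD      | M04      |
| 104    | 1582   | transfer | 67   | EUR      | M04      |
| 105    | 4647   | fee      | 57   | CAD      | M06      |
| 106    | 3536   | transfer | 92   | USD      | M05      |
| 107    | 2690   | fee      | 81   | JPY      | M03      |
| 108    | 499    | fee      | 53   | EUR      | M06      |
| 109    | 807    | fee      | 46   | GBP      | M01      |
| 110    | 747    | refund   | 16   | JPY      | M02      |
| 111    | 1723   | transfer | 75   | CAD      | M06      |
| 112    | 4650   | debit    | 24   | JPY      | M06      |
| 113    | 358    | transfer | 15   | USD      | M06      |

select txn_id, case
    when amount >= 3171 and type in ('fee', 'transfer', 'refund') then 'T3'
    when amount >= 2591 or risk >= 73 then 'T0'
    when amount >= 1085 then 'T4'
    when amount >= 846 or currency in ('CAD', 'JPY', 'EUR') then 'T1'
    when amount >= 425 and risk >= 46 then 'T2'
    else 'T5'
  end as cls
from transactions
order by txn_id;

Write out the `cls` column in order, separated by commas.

T3, T3, T4, T1, T4, T3, T3, T0, T1, T2, T1, T0, T0, T5

txn_id=100: amount >= 3171 and type in ('fee', 'transfer', 'refund') → T3
txn_id=101: amount >= 3171 and type in ('fee', 'transfer', 'refund') → T3
txn_id=102: amount >= 1085 → T4
txn_id=103: amount >= 846 or currency in ('CAD', 'JPY', 'EUR') → T1
txn_id=104: amount >= 1085 → T4
txn_id=105: amount >= 3171 and type in ('fee', 'transfer', 'refund') → T3
txn_id=106: amount >= 3171 and type in ('fee', 'transfer', 'refund') → T3
txn_id=107: amount >= 2591 or risk >= 73 → T0
txn_id=108: amount >= 846 or currency in ('CAD', 'JPY', 'EUR') → T1
txn_id=109: amount >= 425 and risk >= 46 → T2
txn_id=110: amount >= 846 or currency in ('CAD', 'JPY', 'EUR') → T1
txn_id=111: amount >= 2591 or risk >= 73 → T0
txn_id=112: amount >= 2591 or risk >= 73 → T0
txn_id=113: ELSE → T5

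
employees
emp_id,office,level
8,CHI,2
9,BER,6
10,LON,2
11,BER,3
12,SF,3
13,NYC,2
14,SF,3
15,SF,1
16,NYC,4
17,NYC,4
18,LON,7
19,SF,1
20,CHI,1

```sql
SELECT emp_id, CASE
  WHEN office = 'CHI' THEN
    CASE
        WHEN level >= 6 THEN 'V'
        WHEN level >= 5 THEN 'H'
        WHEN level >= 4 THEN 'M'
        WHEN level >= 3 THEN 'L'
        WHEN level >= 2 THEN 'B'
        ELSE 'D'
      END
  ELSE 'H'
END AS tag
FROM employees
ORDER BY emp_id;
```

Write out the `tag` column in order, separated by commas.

B, H, H, H, H, H, H, H, H, H, H, H, D

emp_id=8: office='CHI' → inner[level >= 2] → B
emp_id=9: office='BER' → outer ELSE → H
emp_id=10: office='LON' → outer ELSE → H
emp_id=11: office='BER' → outer ELSE → H
emp_id=12: office='SF' → outer ELSE → H
emp_id=13: office='NYC' → outer ELSE → H
emp_id=14: office='SF' → outer ELSE → H
emp_id=15: office='SF' → outer ELSE → H
emp_id=16: office='NYC' → outer ELSE → H
emp_id=17: office='NYC' → outer ELSE → H
emp_id=18: office='LON' → outer ELSE → H
emp_id=19: office='SF' → outer ELSE → H
emp_id=20: office='CHI' → inner[ELSE] → D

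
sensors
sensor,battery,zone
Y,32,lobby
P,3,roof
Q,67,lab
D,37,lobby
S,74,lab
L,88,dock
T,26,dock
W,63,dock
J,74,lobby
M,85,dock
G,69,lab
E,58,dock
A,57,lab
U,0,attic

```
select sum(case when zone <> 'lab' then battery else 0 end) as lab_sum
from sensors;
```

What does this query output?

466

sensor=Y: ✓ → 32
sensor=P: ✓ → 3
sensor=Q: ✗
sensor=D: ✓ → 37
sensor=S: ✗
sensor=L: ✓ → 88
sensor=T: ✓ → 26
sensor=W: ✓ → 63
sensor=J: ✓ → 74
sensor=M: ✓ → 85
sensor=G: ✗
sensor=E: ✓ → 58
sensor=A: ✗
sensor=U: ✓ → 0
lab_sum = 32 + 3 + 37 + 88 + 26 + 63 + 74 + 85 + 58 = 466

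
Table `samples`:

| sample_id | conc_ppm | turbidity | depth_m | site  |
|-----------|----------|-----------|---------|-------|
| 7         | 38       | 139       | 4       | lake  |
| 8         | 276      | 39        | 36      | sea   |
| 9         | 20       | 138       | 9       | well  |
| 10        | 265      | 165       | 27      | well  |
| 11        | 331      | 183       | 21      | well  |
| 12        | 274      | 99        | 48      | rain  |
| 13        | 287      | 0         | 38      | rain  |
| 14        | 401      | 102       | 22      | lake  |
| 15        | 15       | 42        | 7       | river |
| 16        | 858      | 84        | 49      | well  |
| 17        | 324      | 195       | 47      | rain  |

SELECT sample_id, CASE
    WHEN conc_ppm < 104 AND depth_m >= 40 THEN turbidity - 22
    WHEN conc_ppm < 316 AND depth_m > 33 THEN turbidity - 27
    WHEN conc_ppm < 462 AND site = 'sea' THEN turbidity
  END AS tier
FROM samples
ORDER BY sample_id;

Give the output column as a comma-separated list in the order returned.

sample_id=7: (no match → NULL) → NULL
sample_id=8: conc_ppm < 316 AND depth_m > 33 → 12
sample_id=9: (no match → NULL) → NULL
sample_id=10: (no match → NULL) → NULL
sample_id=11: (no match → NULL) → NULL
sample_id=12: conc_ppm < 316 AND depth_m > 33 → 72
sample_id=13: conc_ppm < 316 AND depth_m > 33 → -27
sample_id=14: (no match → NULL) → NULL
sample_id=15: (no match → NULL) → NULL
sample_id=16: (no match → NULL) → NULL
sample_id=17: (no match → NULL) → NULL

NULL, 12, NULL, NULL, NULL, 72, -27, NULL, NULL, NULL, NULL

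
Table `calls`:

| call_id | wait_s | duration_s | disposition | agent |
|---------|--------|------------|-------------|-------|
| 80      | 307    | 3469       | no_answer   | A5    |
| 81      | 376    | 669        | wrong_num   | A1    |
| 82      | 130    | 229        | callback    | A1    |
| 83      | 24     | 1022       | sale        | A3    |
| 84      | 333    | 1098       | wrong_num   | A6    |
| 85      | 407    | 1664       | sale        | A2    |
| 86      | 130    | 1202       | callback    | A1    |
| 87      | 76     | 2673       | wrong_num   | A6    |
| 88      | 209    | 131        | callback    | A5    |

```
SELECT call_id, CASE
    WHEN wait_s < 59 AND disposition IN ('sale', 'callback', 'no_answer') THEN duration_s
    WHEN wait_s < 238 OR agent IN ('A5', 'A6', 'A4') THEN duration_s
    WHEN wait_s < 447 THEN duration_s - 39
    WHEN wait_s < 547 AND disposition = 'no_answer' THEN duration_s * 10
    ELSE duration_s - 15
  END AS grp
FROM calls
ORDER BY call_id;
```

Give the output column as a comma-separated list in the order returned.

call_id=80: wait_s < 238 OR agent IN ('A5', 'A6', 'A4') → 3469
call_id=81: wait_s < 447 → 630
call_id=82: wait_s < 238 OR agent IN ('A5', 'A6', 'A4') → 229
call_id=83: wait_s < 59 AND disposition IN ('sale', 'callback', 'no_answer') → 1022
call_id=84: wait_s < 238 OR agent IN ('A5', 'A6', 'A4') → 1098
call_id=85: wait_s < 447 → 1625
call_id=86: wait_s < 238 OR agent IN ('A5', 'A6', 'A4') → 1202
call_id=87: wait_s < 238 OR agent IN ('A5', 'A6', 'A4') → 2673
call_id=88: wait_s < 238 OR agent IN ('A5', 'A6', 'A4') → 131

3469, 630, 229, 1022, 1098, 1625, 1202, 2673, 131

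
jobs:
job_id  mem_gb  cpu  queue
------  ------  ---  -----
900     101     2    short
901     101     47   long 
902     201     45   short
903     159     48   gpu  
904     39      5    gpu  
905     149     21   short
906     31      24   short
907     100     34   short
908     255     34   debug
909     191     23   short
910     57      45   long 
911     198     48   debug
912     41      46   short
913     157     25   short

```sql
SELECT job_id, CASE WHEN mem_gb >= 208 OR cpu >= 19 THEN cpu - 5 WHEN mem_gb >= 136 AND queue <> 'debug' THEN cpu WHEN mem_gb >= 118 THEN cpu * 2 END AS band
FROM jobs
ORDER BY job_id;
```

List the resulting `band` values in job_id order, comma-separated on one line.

NULL, 42, 40, 43, NULL, 16, 19, 29, 29, 18, 40, 43, 41, 20

job_id=900: (no match → NULL) → NULL
job_id=901: mem_gb >= 208 OR cpu >= 19 → 42
job_id=902: mem_gb >= 208 OR cpu >= 19 → 40
job_id=903: mem_gb >= 208 OR cpu >= 19 → 43
job_id=904: (no match → NULL) → NULL
job_id=905: mem_gb >= 208 OR cpu >= 19 → 16
job_id=906: mem_gb >= 208 OR cpu >= 19 → 19
job_id=907: mem_gb >= 208 OR cpu >= 19 → 29
job_id=908: mem_gb >= 208 OR cpu >= 19 → 29
job_id=909: mem_gb >= 208 OR cpu >= 19 → 18
job_id=910: mem_gb >= 208 OR cpu >= 19 → 40
job_id=911: mem_gb >= 208 OR cpu >= 19 → 43
job_id=912: mem_gb >= 208 OR cpu >= 19 → 41
job_id=913: mem_gb >= 208 OR cpu >= 19 → 20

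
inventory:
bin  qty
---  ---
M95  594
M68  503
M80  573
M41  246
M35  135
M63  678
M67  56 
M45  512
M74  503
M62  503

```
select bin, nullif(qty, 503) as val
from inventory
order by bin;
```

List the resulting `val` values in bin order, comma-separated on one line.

135, 246, 512, NULL, 678, 56, NULL, NULL, 573, 594

bin=M35: qty=135 vs 503: differ → 135
bin=M41: qty=246 vs 503: differ → 246
bin=M45: qty=512 vs 503: differ → 512
bin=M62: qty=503 vs 503: equal → NULL
bin=M63: qty=678 vs 503: differ → 678
bin=M67: qty=56 vs 503: differ → 56
bin=M68: qty=503 vs 503: equal → NULL
bin=M74: qty=503 vs 503: equal → NULL
bin=M80: qty=573 vs 503: differ → 573
bin=M95: qty=594 vs 503: differ → 594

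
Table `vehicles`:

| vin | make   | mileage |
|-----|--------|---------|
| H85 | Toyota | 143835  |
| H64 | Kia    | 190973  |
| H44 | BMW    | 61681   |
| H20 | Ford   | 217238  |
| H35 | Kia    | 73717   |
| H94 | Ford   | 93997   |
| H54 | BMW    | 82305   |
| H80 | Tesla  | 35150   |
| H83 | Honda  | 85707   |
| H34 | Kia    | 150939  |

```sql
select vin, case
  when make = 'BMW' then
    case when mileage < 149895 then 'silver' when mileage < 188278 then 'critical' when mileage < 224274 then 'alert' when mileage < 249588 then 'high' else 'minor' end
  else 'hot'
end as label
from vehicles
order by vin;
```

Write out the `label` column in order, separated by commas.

vin=H20: make='Ford' → outer ELSE → hot
vin=H34: make='Kia' → outer ELSE → hot
vin=H35: make='Kia' → outer ELSE → hot
vin=H44: make='BMW' → inner[mileage < 149895] → silver
vin=H54: make='BMW' → inner[mileage < 149895] → silver
vin=H64: make='Kia' → outer ELSE → hot
vin=H80: make='Tesla' → outer ELSE → hot
vin=H83: make='Honda' → outer ELSE → hot
vin=H85: make='Toyota' → outer ELSE → hot
vin=H94: make='Ford' → outer ELSE → hot

hot, hot, hot, silver, silver, hot, hot, hot, hot, hot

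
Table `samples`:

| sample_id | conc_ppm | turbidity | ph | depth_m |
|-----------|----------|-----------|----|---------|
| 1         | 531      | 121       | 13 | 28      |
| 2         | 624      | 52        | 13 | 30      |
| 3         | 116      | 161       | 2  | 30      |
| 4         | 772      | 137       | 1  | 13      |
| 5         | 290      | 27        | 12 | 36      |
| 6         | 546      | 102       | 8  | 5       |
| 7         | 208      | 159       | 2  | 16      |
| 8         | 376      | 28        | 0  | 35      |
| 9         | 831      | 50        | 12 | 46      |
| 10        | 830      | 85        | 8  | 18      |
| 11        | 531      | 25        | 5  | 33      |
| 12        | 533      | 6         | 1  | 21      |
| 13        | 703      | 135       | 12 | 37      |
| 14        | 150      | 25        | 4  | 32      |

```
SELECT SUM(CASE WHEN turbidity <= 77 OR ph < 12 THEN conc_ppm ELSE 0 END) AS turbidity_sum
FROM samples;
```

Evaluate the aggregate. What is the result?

sample_id=1: ✗
sample_id=2: ✓ → 624
sample_id=3: ✓ → 116
sample_id=4: ✓ → 772
sample_id=5: ✓ → 290
sample_id=6: ✓ → 546
sample_id=7: ✓ → 208
sample_id=8: ✓ → 376
sample_id=9: ✓ → 831
sample_id=10: ✓ → 830
sample_id=11: ✓ → 531
sample_id=12: ✓ → 533
sample_id=13: ✗
sample_id=14: ✓ → 150
turbidity_sum = 624 + 116 + 772 + 290 + 546 + 208 + 376 + 831 + 830 + 531 + 533 + 150 = 5807

5807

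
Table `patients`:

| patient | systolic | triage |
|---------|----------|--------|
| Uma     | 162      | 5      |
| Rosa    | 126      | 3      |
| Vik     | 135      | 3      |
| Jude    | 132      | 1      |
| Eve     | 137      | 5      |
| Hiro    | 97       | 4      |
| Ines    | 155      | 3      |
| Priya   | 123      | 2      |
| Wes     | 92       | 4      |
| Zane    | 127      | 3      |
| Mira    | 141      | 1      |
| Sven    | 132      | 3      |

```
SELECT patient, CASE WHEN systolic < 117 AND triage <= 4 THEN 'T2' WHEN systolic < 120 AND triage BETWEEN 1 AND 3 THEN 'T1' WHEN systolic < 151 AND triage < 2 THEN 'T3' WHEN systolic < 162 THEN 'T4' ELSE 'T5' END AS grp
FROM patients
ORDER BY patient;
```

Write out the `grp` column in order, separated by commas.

T4, T2, T4, T3, T3, T4, T4, T4, T5, T4, T2, T4

patient=Eve: systolic < 162 → T4
patient=Hiro: systolic < 117 AND triage <= 4 → T2
patient=Ines: systolic < 162 → T4
patient=Jude: systolic < 151 AND triage < 2 → T3
patient=Mira: systolic < 151 AND triage < 2 → T3
patient=Priya: systolic < 162 → T4
patient=Rosa: systolic < 162 → T4
patient=Sven: systolic < 162 → T4
patient=Uma: ELSE → T5
patient=Vik: systolic < 162 → T4
patient=Wes: systolic < 117 AND triage <= 4 → T2
patient=Zane: systolic < 162 → T4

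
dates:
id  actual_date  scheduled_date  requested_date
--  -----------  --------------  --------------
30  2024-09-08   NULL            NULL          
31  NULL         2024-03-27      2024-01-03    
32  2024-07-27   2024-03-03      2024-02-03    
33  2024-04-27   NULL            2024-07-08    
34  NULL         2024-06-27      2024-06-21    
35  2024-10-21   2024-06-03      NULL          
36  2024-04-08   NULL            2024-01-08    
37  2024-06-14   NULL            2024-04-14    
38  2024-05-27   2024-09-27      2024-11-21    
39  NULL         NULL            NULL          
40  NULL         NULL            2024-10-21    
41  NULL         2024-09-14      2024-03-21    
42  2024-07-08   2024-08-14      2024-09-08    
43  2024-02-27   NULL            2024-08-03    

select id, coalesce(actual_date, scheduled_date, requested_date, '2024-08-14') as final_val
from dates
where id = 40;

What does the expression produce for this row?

id = 40: actual_date=NULL, scheduled_date=NULL, requested_date=2024-10-21.
actual_date=NULL, scheduled_date=NULL, requested_date=2024-10-21 → 2024-10-21

2024-10-21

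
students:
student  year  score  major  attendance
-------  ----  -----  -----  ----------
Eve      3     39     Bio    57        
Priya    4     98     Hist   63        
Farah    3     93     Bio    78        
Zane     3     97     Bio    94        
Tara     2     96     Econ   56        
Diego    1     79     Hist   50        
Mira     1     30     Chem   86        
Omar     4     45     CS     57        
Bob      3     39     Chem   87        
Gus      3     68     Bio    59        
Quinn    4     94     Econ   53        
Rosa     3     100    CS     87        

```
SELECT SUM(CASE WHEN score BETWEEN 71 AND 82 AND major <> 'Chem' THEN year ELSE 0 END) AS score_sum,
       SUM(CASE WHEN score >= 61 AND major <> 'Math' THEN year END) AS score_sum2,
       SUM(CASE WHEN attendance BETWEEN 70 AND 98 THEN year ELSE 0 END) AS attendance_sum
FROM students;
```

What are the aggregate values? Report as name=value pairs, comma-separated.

score_sum=1, score_sum2=23, attendance_sum=13

[score_sum: score BETWEEN 71 AND 82 AND major <> 'Chem']
student=Eve: ✗
student=Priya: ✗
student=Farah: ✗
student=Zane: ✗
student=Tara: ✗
student=Diego: ✓ → 1
student=Mira: ✗
student=Omar: ✗
student=Bob: ✗
student=Gus: ✗
student=Quinn: ✗
student=Rosa: ✗
score_sum = 1
—
[score_sum2: score >= 61 AND major <> 'Math']
student=Eve: ✗
student=Priya: ✓ → 4
student=Farah: ✓ → 3
student=Zane: ✓ → 3
student=Tara: ✓ → 2
student=Diego: ✓ → 1
student=Mira: ✗
student=Omar: ✗
student=Bob: ✗
student=Gus: ✓ → 3
student=Quinn: ✓ → 4
student=Rosa: ✓ → 3
score_sum2 = 4 + 3 + 3 + 2 + 1 + 3 + 4 + 3 = 23
—
[attendance_sum: attendance BETWEEN 70 AND 98]
student=Eve: ✗
student=Priya: ✗
student=Farah: ✓ → 3
student=Zane: ✓ → 3
student=Tara: ✗
student=Diego: ✗
student=Mira: ✓ → 1
student=Omar: ✗
student=Bob: ✓ → 3
student=Gus: ✗
student=Quinn: ✗
student=Rosa: ✓ → 3
attendance_sum = 3 + 3 + 1 + 3 + 3 = 13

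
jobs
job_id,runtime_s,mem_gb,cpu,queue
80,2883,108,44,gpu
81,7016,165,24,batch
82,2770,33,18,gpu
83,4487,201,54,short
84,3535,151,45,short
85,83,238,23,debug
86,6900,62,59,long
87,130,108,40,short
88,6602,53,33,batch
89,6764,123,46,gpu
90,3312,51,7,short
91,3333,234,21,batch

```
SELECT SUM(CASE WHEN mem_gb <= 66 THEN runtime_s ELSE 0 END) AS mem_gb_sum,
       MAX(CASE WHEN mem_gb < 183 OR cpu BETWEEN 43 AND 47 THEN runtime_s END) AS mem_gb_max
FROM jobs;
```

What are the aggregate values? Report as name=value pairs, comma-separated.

mem_gb_sum=19584, mem_gb_max=7016

[mem_gb_sum: mem_gb <= 66]
job_id=80: ✗
job_id=81: ✗
job_id=82: ✓ → 2770
job_id=83: ✗
job_id=84: ✗
job_id=85: ✗
job_id=86: ✓ → 6900
job_id=87: ✗
job_id=88: ✓ → 6602
job_id=89: ✗
job_id=90: ✓ → 3312
job_id=91: ✗
mem_gb_sum = 2770 + 6900 + 6602 + 3312 = 19584
—
[mem_gb_max: mem_gb < 183 OR cpu BETWEEN 43 AND 47]
job_id=80: ✓ → 2883
job_id=81: ✓ → 7016
job_id=82: ✓ → 2770
job_id=83: ✗
job_id=84: ✓ → 3535
job_id=85: ✗
job_id=86: ✓ → 6900
job_id=87: ✓ → 130
job_id=88: ✓ → 6602
job_id=89: ✓ → 6764
job_id=90: ✓ → 3312
job_id=91: ✗
mem_gb_max = MAX(2883, 7016, 2770, 3535, 6900, 130, 6602, 6764, 3312) = 7016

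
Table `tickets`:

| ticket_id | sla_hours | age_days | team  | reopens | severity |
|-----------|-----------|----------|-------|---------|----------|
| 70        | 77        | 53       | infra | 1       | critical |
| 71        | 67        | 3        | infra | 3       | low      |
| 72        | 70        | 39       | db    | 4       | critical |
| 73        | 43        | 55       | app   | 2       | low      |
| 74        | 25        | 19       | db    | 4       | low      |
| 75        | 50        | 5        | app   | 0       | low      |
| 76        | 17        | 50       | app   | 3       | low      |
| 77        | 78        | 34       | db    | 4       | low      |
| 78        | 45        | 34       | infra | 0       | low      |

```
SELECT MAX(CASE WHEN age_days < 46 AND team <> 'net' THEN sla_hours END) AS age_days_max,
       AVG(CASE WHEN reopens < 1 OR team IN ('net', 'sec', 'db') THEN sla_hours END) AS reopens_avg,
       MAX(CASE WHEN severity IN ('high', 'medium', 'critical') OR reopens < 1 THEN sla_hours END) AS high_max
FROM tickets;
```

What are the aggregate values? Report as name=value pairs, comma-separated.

[age_days_max: age_days < 46 AND team <> 'net']
ticket_id=70: ✗
ticket_id=71: ✓ → 67
ticket_id=72: ✓ → 70
ticket_id=73: ✗
ticket_id=74: ✓ → 25
ticket_id=75: ✓ → 50
ticket_id=76: ✗
ticket_id=77: ✓ → 78
ticket_id=78: ✓ → 45
age_days_max = MAX(67, 70, 25, 50, 78, 45) = 78
—
[reopens_avg: reopens < 1 OR team IN ('net', 'sec', 'db')]
ticket_id=70: ✗
ticket_id=71: ✗
ticket_id=72: ✓ → 70
ticket_id=73: ✗
ticket_id=74: ✓ → 25
ticket_id=75: ✓ → 50
ticket_id=76: ✗
ticket_id=77: ✓ → 78
ticket_id=78: ✓ → 45
reopens_avg = (70 + 25 + 50 + 78 + 45) / 5 = 53.6
—
[high_max: severity IN ('high', 'medium', 'critical') OR reopens < 1]
ticket_id=70: ✓ → 77
ticket_id=71: ✗
ticket_id=72: ✓ → 70
ticket_id=73: ✗
ticket_id=74: ✗
ticket_id=75: ✓ → 50
ticket_id=76: ✗
ticket_id=77: ✗
ticket_id=78: ✓ → 45
high_max = MAX(77, 70, 50, 45) = 77

age_days_max=78, reopens_avg=53.6, high_max=77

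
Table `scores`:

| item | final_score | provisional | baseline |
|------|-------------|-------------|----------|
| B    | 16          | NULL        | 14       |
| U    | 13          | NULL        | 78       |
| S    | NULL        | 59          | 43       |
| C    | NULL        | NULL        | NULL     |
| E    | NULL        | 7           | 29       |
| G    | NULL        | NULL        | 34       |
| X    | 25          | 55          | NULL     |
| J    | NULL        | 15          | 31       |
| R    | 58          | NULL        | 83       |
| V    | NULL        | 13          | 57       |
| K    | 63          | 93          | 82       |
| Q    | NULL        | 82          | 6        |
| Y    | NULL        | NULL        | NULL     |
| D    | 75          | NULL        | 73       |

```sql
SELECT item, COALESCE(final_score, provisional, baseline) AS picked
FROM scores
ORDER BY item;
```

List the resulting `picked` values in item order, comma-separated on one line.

16, NULL, 75, 7, 34, 15, 63, 82, 58, 59, 13, 13, 25, NULL

item=B: final_score=16 → 16
item=C: final_score=NULL, provisional=NULL, baseline=NULL (all NULL) → NULL
item=D: final_score=75 → 75
item=E: final_score=NULL, provisional=7 → 7
item=G: final_score=NULL, provisional=NULL, baseline=34 → 34
item=J: final_score=NULL, provisional=15 → 15
item=K: final_score=63 → 63
item=Q: final_score=NULL, provisional=82 → 82
item=R: final_score=58 → 58
item=S: final_score=NULL, provisional=59 → 59
item=U: final_score=13 → 13
item=V: final_score=NULL, provisional=13 → 13
item=X: final_score=25 → 25
item=Y: final_score=NULL, provisional=NULL, baseline=NULL (all NULL) → NULL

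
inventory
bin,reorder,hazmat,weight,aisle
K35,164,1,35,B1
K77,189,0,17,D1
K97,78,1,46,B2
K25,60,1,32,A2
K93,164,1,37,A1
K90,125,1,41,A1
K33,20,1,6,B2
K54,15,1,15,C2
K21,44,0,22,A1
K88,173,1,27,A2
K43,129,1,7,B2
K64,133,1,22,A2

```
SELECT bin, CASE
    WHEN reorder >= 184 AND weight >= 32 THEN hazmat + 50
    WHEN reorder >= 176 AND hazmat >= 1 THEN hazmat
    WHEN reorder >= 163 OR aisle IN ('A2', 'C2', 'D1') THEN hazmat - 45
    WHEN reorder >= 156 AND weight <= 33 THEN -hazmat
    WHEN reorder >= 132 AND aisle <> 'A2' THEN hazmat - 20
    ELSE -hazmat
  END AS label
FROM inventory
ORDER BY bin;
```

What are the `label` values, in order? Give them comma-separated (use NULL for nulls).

0, -44, -1, -44, -1, -44, -44, -45, -44, -1, -44, -1

bin=K21: ELSE → 0
bin=K25: reorder >= 163 OR aisle IN ('A2', 'C2', 'D1') → -44
bin=K33: ELSE → -1
bin=K35: reorder >= 163 OR aisle IN ('A2', 'C2', 'D1') → -44
bin=K43: ELSE → -1
bin=K54: reorder >= 163 OR aisle IN ('A2', 'C2', 'D1') → -44
bin=K64: reorder >= 163 OR aisle IN ('A2', 'C2', 'D1') → -44
bin=K77: reorder >= 163 OR aisle IN ('A2', 'C2', 'D1') → -45
bin=K88: reorder >= 163 OR aisle IN ('A2', 'C2', 'D1') → -44
bin=K90: ELSE → -1
bin=K93: reorder >= 163 OR aisle IN ('A2', 'C2', 'D1') → -44
bin=K97: ELSE → -1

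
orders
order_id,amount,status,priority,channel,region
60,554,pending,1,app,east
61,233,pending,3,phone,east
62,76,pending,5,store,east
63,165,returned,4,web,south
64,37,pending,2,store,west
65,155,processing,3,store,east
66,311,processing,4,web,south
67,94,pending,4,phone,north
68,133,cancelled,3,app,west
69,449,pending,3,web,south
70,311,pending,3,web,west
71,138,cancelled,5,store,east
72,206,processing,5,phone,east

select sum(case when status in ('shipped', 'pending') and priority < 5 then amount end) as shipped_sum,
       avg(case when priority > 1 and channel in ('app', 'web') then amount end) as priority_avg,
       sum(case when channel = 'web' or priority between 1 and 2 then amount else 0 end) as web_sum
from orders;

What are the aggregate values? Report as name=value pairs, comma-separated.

[shipped_sum: status in ('shipped', 'pending') and priority < 5]
order_id=60: ✓ → 554
order_id=61: ✓ → 233
order_id=62: ✗
order_id=63: ✗
order_id=64: ✓ → 37
order_id=65: ✗
order_id=66: ✗
order_id=67: ✓ → 94
order_id=68: ✗
order_id=69: ✓ → 449
order_id=70: ✓ → 311
order_id=71: ✗
order_id=72: ✗
shipped_sum = 554 + 233 + 37 + 94 + 449 + 311 = 1678
—
[priority_avg: priority > 1 and channel in ('app', 'web')]
order_id=60: ✗
order_id=61: ✗
order_id=62: ✗
order_id=63: ✓ → 165
order_id=64: ✗
order_id=65: ✗
order_id=66: ✓ → 311
order_id=67: ✗
order_id=68: ✓ → 133
order_id=69: ✓ → 449
order_id=70: ✓ → 311
order_id=71: ✗
order_id=72: ✗
priority_avg = (165 + 311 + 133 + 449 + 311) / 5 = 273.8
—
[web_sum: channel = 'web' or priority between 1 and 2]
order_id=60: ✓ → 554
order_id=61: ✗
order_id=62: ✗
order_id=63: ✓ → 165
order_id=64: ✓ → 37
order_id=65: ✗
order_id=66: ✓ → 311
order_id=67: ✗
order_id=68: ✗
order_id=69: ✓ → 449
order_id=70: ✓ → 311
order_id=71: ✗
order_id=72: ✗
web_sum = 554 + 165 + 37 + 311 + 449 + 311 = 1827

shipped_sum=1678, priority_avg=273.8, web_sum=1827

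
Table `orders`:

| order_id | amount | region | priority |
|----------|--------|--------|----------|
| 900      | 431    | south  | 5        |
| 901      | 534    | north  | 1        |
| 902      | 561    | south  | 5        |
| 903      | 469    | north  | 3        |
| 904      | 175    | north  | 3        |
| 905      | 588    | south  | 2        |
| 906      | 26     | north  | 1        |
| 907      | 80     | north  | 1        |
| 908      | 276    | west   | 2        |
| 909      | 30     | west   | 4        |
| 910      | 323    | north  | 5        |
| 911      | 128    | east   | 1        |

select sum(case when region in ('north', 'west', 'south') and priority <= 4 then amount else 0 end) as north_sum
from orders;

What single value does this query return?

order_id=900: ✗
order_id=901: ✓ → 534
order_id=902: ✗
order_id=903: ✓ → 469
order_id=904: ✓ → 175
order_id=905: ✓ → 588
order_id=906: ✓ → 26
order_id=907: ✓ → 80
order_id=908: ✓ → 276
order_id=909: ✓ → 30
order_id=910: ✗
order_id=911: ✗
north_sum = 534 + 469 + 175 + 588 + 26 + 80 + 276 + 30 = 2178

2178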